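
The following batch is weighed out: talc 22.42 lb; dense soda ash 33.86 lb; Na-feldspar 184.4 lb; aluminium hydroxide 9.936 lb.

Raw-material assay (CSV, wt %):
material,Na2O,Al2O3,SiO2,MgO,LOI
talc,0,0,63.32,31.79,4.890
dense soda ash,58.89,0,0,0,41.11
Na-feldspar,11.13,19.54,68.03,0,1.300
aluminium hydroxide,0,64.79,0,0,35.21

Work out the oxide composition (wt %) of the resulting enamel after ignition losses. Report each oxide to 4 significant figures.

Glass mass = 229.7 lb (batch 250.6 − LOI 20.91).
Composition: Na2O 17.62%, Al2O3 18.49%, SiO2 60.79%, MgO 3.103%

All internal work maintains exact precision in all steps. Values along the way appear, with 4-significant-digit rounding, when written out — each reported figure undergoes a single rounding; derived quantities (net glass mass, LOI, yield, totals, four oxide percentages) are computed at full precision starting from the weights for 229.7 lb of glass, as they appear in question or answer.
What the batch supplies per oxide:
  Na2O: 33.86·0.5889 + 184.4·0.1113 = 40.46 lb
  Al2O3: 184.4·0.1954 + 9.936·0.6479 = 42.47 lb
  SiO2: 22.42·0.6332 + 184.4·0.6803 = 139.6 lb
  MgO: 22.42·0.3179 = 7.127 lb
LOI: 22.42·0.04890 + 33.86·0.4111 + 184.4·0.01300 + 9.936·0.3521 = 20.91 lb
Glass mass = batch − LOI = 250.6 − 20.91 = 229.7 lb (equal to the oxide-mass sum)
wt % = oxide mass / glass mass × 100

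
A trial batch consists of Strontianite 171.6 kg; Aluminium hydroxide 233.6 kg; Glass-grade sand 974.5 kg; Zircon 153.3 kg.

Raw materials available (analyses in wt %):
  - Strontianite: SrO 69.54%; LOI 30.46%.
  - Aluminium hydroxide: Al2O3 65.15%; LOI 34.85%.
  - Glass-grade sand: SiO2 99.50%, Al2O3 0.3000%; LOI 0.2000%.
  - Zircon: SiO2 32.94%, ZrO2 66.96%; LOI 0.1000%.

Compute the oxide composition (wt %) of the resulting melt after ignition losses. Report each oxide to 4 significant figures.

Glass mass = 1397 kg (batch 1533 − LOI 135.8).
Composition: SiO2 73.01%, ZrO2 7.347%, Al2O3 11.10%, SrO 8.541%

In-progress results are shown rounded to four significant figures on the page. All arithmetic runs at exact precision at every stage; exactly one rounding is applied to each reported result — derived quantities are carried using the weight values at 1397 kg of glass at full precision (totals, four oxide percentages, net glass mass, LOI, the yield), as quoted within the problem or answer text.
Delivered oxide masses:
  SiO2: 974.5·0.9950 + 153.3·0.3294 = 1020 kg
  ZrO2: 153.3·0.6696 = 102.6 kg
  Al2O3: 233.6·0.6515 + 974.5·0.003000 = 155.1 kg
  SrO: 171.6·0.6954 = 119.3 kg
LOI: 171.6·0.3046 + 233.6·0.3485 + 974.5·0.002000 + 153.3·0.001000 = 135.8 kg
batch − LOI leaves glass = 1533 − 135.8 = 1397 kg (= the summed oxide contributions)
oxide / glass × 100 gives the wt %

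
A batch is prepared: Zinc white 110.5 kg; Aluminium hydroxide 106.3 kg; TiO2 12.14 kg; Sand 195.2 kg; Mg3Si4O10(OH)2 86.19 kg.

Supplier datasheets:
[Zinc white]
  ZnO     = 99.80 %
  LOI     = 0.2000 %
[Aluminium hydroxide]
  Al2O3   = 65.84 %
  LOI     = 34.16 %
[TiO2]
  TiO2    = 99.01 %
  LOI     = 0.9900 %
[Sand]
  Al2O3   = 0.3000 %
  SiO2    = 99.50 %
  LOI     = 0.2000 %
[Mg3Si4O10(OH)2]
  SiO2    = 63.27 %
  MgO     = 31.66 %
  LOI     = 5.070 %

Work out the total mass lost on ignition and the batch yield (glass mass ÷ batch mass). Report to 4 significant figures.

Mid-chain values are shown (rounded to four significant figures) across the worked steps. The working math maintains full float precision in every operation. Exactly one rounding goes into every reported result — the derived quantities (totals, net glass mass, yield, ignition loss, the five compositions) are recomputed in exact precision from the batch weights for 468.9 kg of glass, as they appear in either problem or answer.
Each material's LOI contribution:
  Zinc white: 110.5 × 0.002000 = 0.2210 kg
  Aluminium hydroxide: 106.3 × 0.3416 = 36.31 kg
  TiO2: 12.14 × 0.009900 = 0.1202 kg
  Sand: 195.2 × 0.002000 = 0.3904 kg
  Mg3Si4O10(OH)2: 86.19 × 0.05070 = 4.370 kg
Total LOI = 41.41 kg
Glass = batch − LOI = 510.3 − 41.41 = 468.9 kg

LOI loss = 41.41 kg; glass = 468.9 kg; yield = 91.88%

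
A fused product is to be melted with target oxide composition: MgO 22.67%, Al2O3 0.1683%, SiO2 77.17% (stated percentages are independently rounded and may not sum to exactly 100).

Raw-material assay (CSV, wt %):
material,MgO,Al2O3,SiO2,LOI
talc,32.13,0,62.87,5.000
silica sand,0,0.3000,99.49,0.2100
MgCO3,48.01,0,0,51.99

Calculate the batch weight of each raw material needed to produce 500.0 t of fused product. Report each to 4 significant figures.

Batch per 500.0 t fused product:
  talc: 169.8 t
  silica sand: 280.5 t
  MgCO3: 122.4 t
Total batch = 572.7 t; LOI loss = 72.71 t; yield = 87.30%

Full float precision is held throughout. Values along the way appear, with 4-significant-figure rounding, at each printed step — every reported figure is rounded a single time. The derived quantities are recomputed in full float precision (yield, three oxide percentages, the totals, net glass mass, LOI) using the weight values on 500.0 t of glass, precisely as stated by either problem or answer.
Target oxide masses per 500.0 t fused product:
  MgO: 22.67% × 500.0 = 113.4 t
  Al2O3: 0.1683% × 500.0 = 0.8415 t
  SiO2: 77.17% × 500.0 = 385.8 t
Verifying the oxide balance with the batch weights as given, per the basis as stated (oxide sums agree with the targets given rounding of the digits):
  MgO: 169.8·0.3213 + 122.4·0.4801 = 113.3 t (target 113.4 t)
  Al2O3: 280.5·0.003000 = 0.8415 t (target 0.8415 t)
  SiO2: 169.8·0.6287 + 280.5·0.9949 = 385.8 t (target 385.8 t)
Glass-mass sanity pass: total batch − LOI = 500.0 t (targets for the oxides total 500.0 t; versus the stated basis of 500.0 t — deltas are rounding alone).
Batch grand total — Σ batch = 572.7 t; loss to ignition Σ batch·LOI = 72.71 t; yield = glass ÷ total batch = 87.30%.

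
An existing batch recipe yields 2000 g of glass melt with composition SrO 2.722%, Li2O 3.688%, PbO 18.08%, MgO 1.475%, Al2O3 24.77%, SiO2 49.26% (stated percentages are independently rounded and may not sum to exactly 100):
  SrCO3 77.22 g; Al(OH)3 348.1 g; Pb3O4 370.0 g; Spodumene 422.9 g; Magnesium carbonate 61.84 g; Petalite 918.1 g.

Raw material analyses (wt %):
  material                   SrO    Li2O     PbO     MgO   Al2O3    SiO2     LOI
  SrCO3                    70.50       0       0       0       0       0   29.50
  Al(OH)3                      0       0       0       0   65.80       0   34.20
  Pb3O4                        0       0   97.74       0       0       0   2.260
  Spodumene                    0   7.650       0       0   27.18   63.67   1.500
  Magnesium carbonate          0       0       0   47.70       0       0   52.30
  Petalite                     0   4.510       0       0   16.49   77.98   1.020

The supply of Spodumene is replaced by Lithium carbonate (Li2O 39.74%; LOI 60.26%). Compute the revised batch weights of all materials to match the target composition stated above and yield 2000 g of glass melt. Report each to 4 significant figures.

Revised batch per 2000 g glass melt:
  SrCO3: 77.22 g
  Al(OH)3: 436.3 g
  Pb3O4: 370.0 g
  Lithium carbonate: 42.23 g
  Magnesium carbonate: 61.84 g
  Petalite: 1263 g
Total batch = 2251 g; LOI loss = 251.0 g

All arithmetic holds full precision from start to finish — values along the way are shown (rounded to four significant digits) across the worked steps; every reported value takes exactly one rounding. The derived quantities (the six compositions, the yield, ignition loss, totals, net glass mass) are carried in exact precision from the batch weights for 2000 g of glass, exactly as shown in either problem or answer.
Oxide-by-oxide targets in 2000 g glass melt:
  SrO: 2.722% × 2000 = 54.44 g
  Li2O: 3.688% × 2000 = 73.76 g
  PbO: 18.08% × 2000 = 361.6 g
  MgO: 1.475% × 2000 = 29.50 g
  Al2O3: 24.77% × 2000 = 495.4 g
  SiO2: 49.26% × 2000 = 985.2 g
Mass-balance tally per oxide given the weights on record, per the basis as stated (target by target, the sums agree inside rounding margins):
  SrO: 77.22·0.7050 = 54.44 g (target 54.44 g)
  Li2O: 42.23·0.3974 + 1263·0.04510 = 73.74 g (target 73.76 g)
  PbO: 370.0·0.9774 = 361.6 g (target 361.6 g)
  MgO: 61.84·0.4770 = 29.50 g (target 29.50 g)
  Al2O3: 436.3·0.6580 + 1263·0.1649 = 495.4 g (target 495.4 g)
  SiO2: 1263·0.7798 = 984.9 g (target 985.2 g)
Mass balance on the glass: batch Σ − ignition loss = 2000 g (the targets, summed, come to 2000 g; basis as stated: 2000 g — any gap is answer rounding).
Adding the batch up: Σ batch = 2251 g; the LOI term Σ batch·LOI equals 251.0 g; glass ÷ batch gives a yield of 88.85%.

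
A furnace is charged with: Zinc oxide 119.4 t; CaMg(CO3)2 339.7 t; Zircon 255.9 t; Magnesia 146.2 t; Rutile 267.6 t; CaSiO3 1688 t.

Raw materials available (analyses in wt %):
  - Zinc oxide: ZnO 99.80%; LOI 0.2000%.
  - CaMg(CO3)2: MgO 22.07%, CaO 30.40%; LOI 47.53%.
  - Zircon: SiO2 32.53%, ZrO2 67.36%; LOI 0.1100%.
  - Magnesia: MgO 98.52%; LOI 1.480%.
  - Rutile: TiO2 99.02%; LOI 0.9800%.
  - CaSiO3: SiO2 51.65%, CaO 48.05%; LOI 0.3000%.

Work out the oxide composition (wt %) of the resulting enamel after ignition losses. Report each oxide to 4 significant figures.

Values along the way appear (rounded to 4 significant figures) in the working — all internal work runs at exact precision at all times; every reported result is rounded just once — the derived quantities are computed from the weighed amounts on 2645 t of glass in exact precision (net glass mass, yield, six oxide percentages, the totals, ignition loss) as set out in either problem or answer.
Oxide-by-oxide delivered mass:
  TiO2: 267.6·0.9902 = 265.0 t
  ZnO: 119.4·0.9980 = 119.2 t
  MgO: 339.7·0.2207 + 146.2·0.9852 = 219.0 t
  SiO2: 255.9·0.3253 + 1688·0.5165 = 955.1 t
  CaO: 339.7·0.3040 + 1688·0.4805 = 914.4 t
  ZrO2: 255.9·0.6736 = 172.4 t
LOI: 119.4·0.002000 + 339.7·0.4753 + 255.9·0.001100 + 146.2·0.01480 + 267.6·0.009800 + 1688·0.003000 = 171.8 t
Net of LOI, the glass mass = 2817 − 171.8 = 2645 t (= Σ oxide masses)
percent share: oxide ÷ glass, ×100

Glass mass = 2645 t (batch 2817 − LOI 171.8).
Composition: TiO2 10.02%, ZnO 4.505%, MgO 8.280%, SiO2 36.11%, CaO 34.57%, ZrO2 6.517%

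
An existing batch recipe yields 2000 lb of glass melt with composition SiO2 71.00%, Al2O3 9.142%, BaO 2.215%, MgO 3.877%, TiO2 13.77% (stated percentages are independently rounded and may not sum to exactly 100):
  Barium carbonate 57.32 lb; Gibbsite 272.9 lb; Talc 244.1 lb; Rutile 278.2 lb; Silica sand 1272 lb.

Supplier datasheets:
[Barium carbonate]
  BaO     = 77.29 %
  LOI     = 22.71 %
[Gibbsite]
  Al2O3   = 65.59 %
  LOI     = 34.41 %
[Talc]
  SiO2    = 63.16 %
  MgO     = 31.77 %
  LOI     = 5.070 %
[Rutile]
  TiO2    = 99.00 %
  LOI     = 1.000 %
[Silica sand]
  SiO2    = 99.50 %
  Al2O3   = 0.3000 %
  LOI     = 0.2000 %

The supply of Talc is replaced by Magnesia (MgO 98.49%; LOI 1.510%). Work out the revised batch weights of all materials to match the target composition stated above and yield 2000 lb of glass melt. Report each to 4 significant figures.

Revised batch per 2000 lb glass melt:
  Barium carbonate: 57.32 lb
  Gibbsite: 272.2 lb
  Magnesia: 78.73 lb
  Rutile: 278.2 lb
  Silica sand: 1427 lb
Total batch = 2113 lb; LOI loss = 113.5 lb

Intermediates appear, rounded to 4 significant digits, across the worked steps. The whole derivation carries exact precision at each step. Exactly one rounding lands on every reported figure — all derived quantities, which include totals, five oxide percentages, ignition loss, the yield, net glass mass, are carried in exact precision, as given in problem or answer, from the batch weights per 2000 lb of glass.
Target oxide masses per 2000 lb glass melt:
  SiO2: 71.00% × 2000 = 1420 lb
  Al2O3: 9.142% × 2000 = 182.8 lb
  BaO: 2.215% × 2000 = 44.30 lb
  MgO: 3.877% × 2000 = 77.54 lb
  TiO2: 13.77% × 2000 = 275.4 lb
A balance pass over the oxides, working from each reported weight, per the basis as stated (target by target, the sums agree exact up to rounding of places):
  SiO2: 1427·0.9950 = 1420 lb (target 1420 lb)
  Al2O3: 272.2·0.6559 + 1427·0.003000 = 182.8 lb (target 182.8 lb)
  BaO: 57.32·0.7729 = 44.30 lb (target 44.30 lb)
  MgO: 78.73·0.9849 = 77.54 lb (target 77.54 lb)
  TiO2: 278.2·0.9900 = 275.4 lb (target 275.4 lb)
Glass-mass sanity pass: the batch minus its LOI: 2000 lb (the targets, summed, come to 2000 lb; basis as stated: 2000 lb — deltas are rounding alone).
Total batch = Σ batch = 2113 lb; LOI loss = Σ batch·LOI = 113.5 lb; as yield: glass ÷ batch → 94.63%.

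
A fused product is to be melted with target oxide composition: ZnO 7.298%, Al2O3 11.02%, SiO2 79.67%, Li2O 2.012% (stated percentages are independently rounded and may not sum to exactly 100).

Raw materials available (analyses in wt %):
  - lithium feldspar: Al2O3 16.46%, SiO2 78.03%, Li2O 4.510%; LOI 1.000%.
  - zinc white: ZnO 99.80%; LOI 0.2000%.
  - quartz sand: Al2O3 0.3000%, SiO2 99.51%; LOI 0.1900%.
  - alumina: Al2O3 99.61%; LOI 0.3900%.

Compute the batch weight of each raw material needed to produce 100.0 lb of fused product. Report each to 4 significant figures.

The working math maintains full float precision in every operation — the intermediate values are printed, rounded to 4 significant digits, across the worked steps — a single rounding completes every reported figure. The derived quantities (the yield, four oxide percentages, the totals, ignition loss, glass mass) are recomputed from the batch weights for 100.0 lb of glass in full precision as given in question or answer.
The oxide mass targets at 100.0 lb fused product:
  ZnO: 7.298% × 100.0 = 7.298 lb
  Al2O3: 11.02% × 100.0 = 11.02 lb
  SiO2: 79.67% × 100.0 = 79.67 lb
  Li2O: 2.012% × 100.0 = 2.012 lb
Per-oxide balance check from the weights as reported, relative to the basis at hand (target by target, the sums agree given rounding of the digits):
  ZnO: 7.313·0.9980 = 7.298 lb (target 7.298 lb)
  Al2O3: 44.61·0.1646 + 45.08·0.003000 + 3.555·0.9961 = 11.02 lb (target 11.02 lb)
  SiO2: 44.61·0.7803 + 45.08·0.9951 = 79.67 lb (target 79.67 lb)
  Li2O: 44.61·0.04510 = 2.012 lb (target 2.012 lb)
Glass-mass bookkeeping: batch total minus LOI = 100.0 lb (targets for the oxides total 100.0 lb; the stated basis being 100.0 lb — any gap is answer rounding).
Adding the batch up: Σ batch = 100.6 lb; the LOI term Σ batch·LOI equals 0.5602 lb; glass ÷ batch gives a yield of 99.44%.

Batch per 100.0 lb fused product:
  lithium feldspar: 44.61 lb
  zinc white: 7.313 lb
  quartz sand: 45.08 lb
  alumina: 3.555 lb
Total batch = 100.6 lb; LOI loss = 0.5602 lb; yield = 99.44%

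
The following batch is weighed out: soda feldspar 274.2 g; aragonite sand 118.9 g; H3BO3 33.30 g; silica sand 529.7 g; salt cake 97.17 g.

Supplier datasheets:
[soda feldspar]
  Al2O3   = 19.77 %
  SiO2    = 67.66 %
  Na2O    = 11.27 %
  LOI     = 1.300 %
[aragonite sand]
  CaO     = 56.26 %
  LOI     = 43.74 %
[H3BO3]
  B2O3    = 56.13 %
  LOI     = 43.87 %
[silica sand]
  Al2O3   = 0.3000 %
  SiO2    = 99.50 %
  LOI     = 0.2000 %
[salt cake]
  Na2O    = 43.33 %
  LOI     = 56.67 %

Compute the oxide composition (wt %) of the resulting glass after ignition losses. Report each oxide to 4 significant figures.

Glass mass = 927.0 g (batch 1053 − LOI 126.3).
Composition: Al2O3 6.019%, SiO2 76.87%, Na2O 7.876%, B2O3 2.016%, CaO 7.216%

Values along the way are shown with 4-significant-figure rounding between the steps — every computation runs at full precision throughout. Each reported number sees exactly one rounding — the derived quantities (ignition loss, five oxide percentages, totals, the yield, net glass mass) are computed starting from the weights on 927.0 g of glass at full precision, precisely as stated by the problem or answer text.
Oxide-by-oxide delivered mass:
  Al2O3: 274.2·0.1977 + 529.7·0.003000 = 55.80 g
  SiO2: 274.2·0.6766 + 529.7·0.9950 = 712.6 g
  Na2O: 274.2·0.1127 + 97.17·0.4333 = 73.01 g
  B2O3: 33.30·0.5613 = 18.69 g
  CaO: 118.9·0.5626 = 66.89 g
LOI: 274.2·0.01300 + 118.9·0.4374 + 33.30·0.4387 + 529.7·0.002000 + 97.17·0.5667 = 126.3 g
Glass mass = batch − LOI = 1053 − 126.3 = 927.0 g (equal to the oxide-mass sum)
oxide / glass × 100 gives the wt %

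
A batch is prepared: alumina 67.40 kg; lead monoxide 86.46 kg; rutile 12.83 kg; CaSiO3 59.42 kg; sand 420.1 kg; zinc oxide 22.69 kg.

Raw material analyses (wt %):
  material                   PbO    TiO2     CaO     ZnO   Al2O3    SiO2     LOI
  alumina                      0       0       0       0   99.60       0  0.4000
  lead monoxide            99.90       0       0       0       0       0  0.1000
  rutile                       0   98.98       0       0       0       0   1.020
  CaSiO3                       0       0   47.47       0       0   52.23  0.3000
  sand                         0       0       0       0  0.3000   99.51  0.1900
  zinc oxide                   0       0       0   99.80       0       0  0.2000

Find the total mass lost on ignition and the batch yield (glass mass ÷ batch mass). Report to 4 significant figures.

LOI loss = 1.509 kg; glass = 667.4 kg; yield = 99.77%

The working math carries full float precision throughout; in-progress results are printed with 4-significant-digit rounding alongside each step. Each reported value is rounded a single time. Derived quantities are rebuilt at full precision (the totals, net glass mass, LOI, the yield, six oxide percentages) using the weight values at 667.4 kg of glass, as written in question or answer.
LOI of each material in turn:
  alumina: 67.40 × 0.004000 = 0.2696 kg
  lead monoxide: 86.46 × 0.001000 = 0.08646 kg
  rutile: 12.83 × 0.01020 = 0.1309 kg
  CaSiO3: 59.42 × 0.003000 = 0.1783 kg
  sand: 420.1 × 0.001900 = 0.7982 kg
  zinc oxide: 22.69 × 0.002000 = 0.04538 kg
Total LOI = 1.509 kg
Glass = batch − LOI = 668.9 − 1.509 = 667.4 kg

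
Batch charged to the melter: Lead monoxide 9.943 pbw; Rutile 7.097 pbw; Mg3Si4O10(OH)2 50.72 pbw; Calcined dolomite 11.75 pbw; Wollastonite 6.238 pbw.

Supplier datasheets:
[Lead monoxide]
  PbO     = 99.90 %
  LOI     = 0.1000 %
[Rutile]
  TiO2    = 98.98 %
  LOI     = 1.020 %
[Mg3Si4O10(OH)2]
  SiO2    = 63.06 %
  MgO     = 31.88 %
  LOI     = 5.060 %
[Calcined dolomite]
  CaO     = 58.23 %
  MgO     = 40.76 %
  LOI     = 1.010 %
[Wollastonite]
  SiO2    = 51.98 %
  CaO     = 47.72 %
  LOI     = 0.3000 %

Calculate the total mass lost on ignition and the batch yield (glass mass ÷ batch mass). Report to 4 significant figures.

LOI loss = 2.786 pbw; glass = 82.96 pbw; yield = 96.75%

Each numeric step maintains full precision end to end. Intermediates are shown rounded to four significant figures as written; every reported value undergoes a single rounding; the derived quantities are recomputed in exact precision (the totals, yield, net glass mass, LOI, five oxide percentages) using the weight values for 82.96 pbw of glass, exactly as shown in problem or answer.
Each material's LOI contribution:
  Lead monoxide: 9.943 × 0.001000 = 0.009943 pbw
  Rutile: 7.097 × 0.01020 = 0.07239 pbw
  Mg3Si4O10(OH)2: 50.72 × 0.05060 = 2.566 pbw
  Calcined dolomite: 11.75 × 0.01010 = 0.1187 pbw
  Wollastonite: 6.238 × 0.003000 = 0.01871 pbw
Total LOI = 2.786 pbw
Glass = batch − LOI = 85.75 − 2.786 = 82.96 pbw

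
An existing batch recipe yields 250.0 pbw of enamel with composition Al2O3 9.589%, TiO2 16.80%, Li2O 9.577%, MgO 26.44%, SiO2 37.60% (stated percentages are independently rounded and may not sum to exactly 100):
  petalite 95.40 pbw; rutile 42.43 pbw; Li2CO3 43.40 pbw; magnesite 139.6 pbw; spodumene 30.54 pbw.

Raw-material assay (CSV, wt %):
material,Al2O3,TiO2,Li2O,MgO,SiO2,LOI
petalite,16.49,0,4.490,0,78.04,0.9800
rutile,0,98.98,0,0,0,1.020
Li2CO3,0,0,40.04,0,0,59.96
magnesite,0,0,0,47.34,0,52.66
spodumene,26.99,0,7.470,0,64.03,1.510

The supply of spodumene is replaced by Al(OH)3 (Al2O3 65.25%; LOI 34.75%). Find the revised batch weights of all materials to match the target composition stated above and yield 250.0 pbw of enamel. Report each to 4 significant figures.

All internal work keeps exact precision end to end — rounding to four significant figures extends to each intermediate as displayed. Every reported value takes just one rounding. Derived quantities (the yield, glass mass, LOI, the totals, the five compositions) are carried at exact precision using the weight values at 250.0 pbw of glass, as set out in the problem or the answer.
Target masses of each oxide per 250.0 pbw enamel:
  Al2O3: 9.589% × 250.0 = 23.97 pbw
  TiO2: 16.80% × 250.0 = 42.00 pbw
  Li2O: 9.577% × 250.0 = 23.94 pbw
  MgO: 26.44% × 250.0 = 66.10 pbw
  SiO2: 37.60% × 250.0 = 94.00 pbw
Per-oxide balance check using the reported weights, for the quoted basis mass (delivered sums recover each target once rounding is allowed for):
  Al2O3: 120.5·0.1649 + 6.299·0.6525 = 23.98 pbw (target 23.97 pbw)
  TiO2: 42.43·0.9898 = 42.00 pbw (target 42.00 pbw)
  Li2O: 120.5·0.04490 + 46.29·0.4004 = 23.94 pbw (target 23.94 pbw)
  MgO: 139.6·0.4734 = 66.09 pbw (target 66.10 pbw)
  SiO2: 120.5·0.7804 = 94.04 pbw (target 94.00 pbw)
Mass balance on the glass: batch Σ − ignition loss = 250.0 pbw (summing oxide targets gives 250.0 pbw; the stated basis being 250.0 pbw — rounding explains the deltas).
Summing the batch: Σ batch = 355.1 pbw; loss to ignition Σ batch·LOI = 105.1 pbw; glass ÷ batch gives a yield of 70.41%.

Revised batch per 250.0 pbw enamel:
  petalite: 120.5 pbw
  rutile: 42.43 pbw
  Li2CO3: 46.29 pbw
  magnesite: 139.6 pbw
  Al(OH)3: 6.299 pbw
Total batch = 355.1 pbw; LOI loss = 105.1 pbw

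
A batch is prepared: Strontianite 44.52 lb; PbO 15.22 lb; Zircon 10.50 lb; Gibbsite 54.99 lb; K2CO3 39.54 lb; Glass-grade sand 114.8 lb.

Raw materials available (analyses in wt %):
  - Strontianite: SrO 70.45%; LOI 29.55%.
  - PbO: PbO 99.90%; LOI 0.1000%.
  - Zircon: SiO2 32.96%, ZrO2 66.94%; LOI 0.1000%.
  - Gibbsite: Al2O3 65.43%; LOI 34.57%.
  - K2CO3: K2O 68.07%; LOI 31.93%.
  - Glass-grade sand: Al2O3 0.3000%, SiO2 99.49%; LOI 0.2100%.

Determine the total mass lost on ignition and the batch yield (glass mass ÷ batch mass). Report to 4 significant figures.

Values along the way are displayed (rounded to four significant digits) in the working. Each numeric step carries exact precision at every stage — every reported value is rounded exactly once; the derived quantities, which include glass mass, yield, totals, ignition loss, six oxide percentages, are recomputed in full float precision, exactly as shown in the question or the answer, starting from the weights on 234.5 lb of glass.
Loss on ignition, line by line:
  Strontianite: 44.52 × 0.2955 = 13.16 lb
  PbO: 15.22 × 0.001000 = 0.01522 lb
  Zircon: 10.50 × 0.001000 = 0.01050 lb
  Gibbsite: 54.99 × 0.3457 = 19.01 lb
  K2CO3: 39.54 × 0.3193 = 12.63 lb
  Glass-grade sand: 114.8 × 0.002100 = 0.2411 lb
Total LOI = 45.06 lb
Glass = batch − LOI = 279.6 − 45.06 = 234.5 lb

LOI loss = 45.06 lb; glass = 234.5 lb; yield = 83.88%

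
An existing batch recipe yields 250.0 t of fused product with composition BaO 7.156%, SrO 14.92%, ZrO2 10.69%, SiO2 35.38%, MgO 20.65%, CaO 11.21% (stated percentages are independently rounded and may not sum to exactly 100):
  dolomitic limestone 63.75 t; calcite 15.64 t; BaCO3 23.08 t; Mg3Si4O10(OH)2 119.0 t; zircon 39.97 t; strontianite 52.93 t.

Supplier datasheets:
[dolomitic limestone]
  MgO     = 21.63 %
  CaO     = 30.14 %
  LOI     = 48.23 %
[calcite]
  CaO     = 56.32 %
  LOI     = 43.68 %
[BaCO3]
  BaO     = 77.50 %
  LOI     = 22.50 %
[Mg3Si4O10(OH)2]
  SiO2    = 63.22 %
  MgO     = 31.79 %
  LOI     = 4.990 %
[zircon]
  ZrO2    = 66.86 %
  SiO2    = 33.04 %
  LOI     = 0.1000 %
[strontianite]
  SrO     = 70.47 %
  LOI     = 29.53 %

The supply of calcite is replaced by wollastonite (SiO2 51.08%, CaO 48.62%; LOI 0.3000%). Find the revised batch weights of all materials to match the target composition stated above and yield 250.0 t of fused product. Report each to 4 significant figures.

The whole derivation carries full float precision all the way through; intermediates are printed rounded to 4 significant figures as written — every reported value takes just one rounding — the derived quantities, which include ignition loss, totals, six oxide percentages, glass mass, the yield, are carried at exact precision, as they appear in the problem or answer text, starting from the weights for 250.0 t of glass.
Target masses of each oxide per 250.0 t fused product:
  BaO: 7.156% × 250.0 = 17.89 t
  SrO: 14.92% × 250.0 = 37.30 t
  ZrO2: 10.69% × 250.0 = 26.72 t
  SiO2: 35.38% × 250.0 = 88.45 t
  MgO: 20.65% × 250.0 = 51.62 t
  CaO: 11.21% × 250.0 = 28.02 t
Checking each oxide sum per the reported batch figures, per the basis as stated (delivered sums recover each target modulo rounding of the values):
  BaO: 23.08·0.7750 = 17.89 t (target 17.89 t)
  SrO: 52.93·0.7047 = 37.30 t (target 37.30 t)
  ZrO2: 39.97·0.6686 = 26.72 t (target 26.72 t)
  SiO2: 10.44·0.5108 + 110.6·0.6322 + 39.97·0.3304 = 88.46 t (target 88.45 t)
  MgO: 76.14·0.2163 + 110.6·0.3179 = 51.63 t (target 51.62 t)
  CaO: 76.14·0.3014 + 10.44·0.4862 = 28.02 t (target 28.02 t)
Auditing the glass mass value: Σ batch − LOI loss = 250.0 t (summing oxide targets gives 250.0 t; with the basis standing at 250.0 t — differing by rounding only).
Batch grand total — Σ batch = 313.2 t; LOI loss = Σ batch·LOI = 63.14 t; the yield ratio, glass ÷ batch: 79.84%.

Revised batch per 250.0 t fused product:
  dolomitic limestone: 76.14 t
  wollastonite: 10.44 t
  BaCO3: 23.08 t
  Mg3Si4O10(OH)2: 110.6 t
  zircon: 39.97 t
  strontianite: 52.93 t
Total batch = 313.2 t; LOI loss = 63.14 t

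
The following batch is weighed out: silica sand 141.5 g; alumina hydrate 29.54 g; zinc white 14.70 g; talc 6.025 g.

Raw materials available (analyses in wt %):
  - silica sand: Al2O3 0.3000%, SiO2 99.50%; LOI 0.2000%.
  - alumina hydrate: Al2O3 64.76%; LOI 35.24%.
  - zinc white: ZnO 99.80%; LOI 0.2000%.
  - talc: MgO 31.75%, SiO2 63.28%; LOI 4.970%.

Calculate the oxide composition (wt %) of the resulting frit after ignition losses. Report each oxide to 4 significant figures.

Glass mass = 180.7 g (batch 191.8 − LOI 11.02).
Composition: MgO 1.058%, ZnO 8.117%, Al2O3 10.82%, SiO2 80.01%

All internal work carries exact precision throughout — rounding to four significant digits governs every working value as displayed. Every reported figure is rounded exactly once; the derived quantities, including the four compositions, net glass mass, ignition loss, totals, the yield, are re-derived starting from the weights for 180.7 g of glass in full float precision as written in the problem or the answer.
What the batch supplies per oxide:
  MgO: 6.025·0.3175 = 1.913 g
  ZnO: 14.70·0.9980 = 14.67 g
  Al2O3: 141.5·0.003000 + 29.54·0.6476 = 19.55 g
  SiO2: 141.5·0.9950 + 6.025·0.6328 = 144.6 g
LOI: 141.5·0.002000 + 29.54·0.3524 + 14.70·0.002000 + 6.025·0.04970 = 11.02 g
Resulting glass, batch − LOI: 191.8 − 11.02 = 180.7 g (the oxide masses sum to this)
wt % = oxide mass / glass mass × 100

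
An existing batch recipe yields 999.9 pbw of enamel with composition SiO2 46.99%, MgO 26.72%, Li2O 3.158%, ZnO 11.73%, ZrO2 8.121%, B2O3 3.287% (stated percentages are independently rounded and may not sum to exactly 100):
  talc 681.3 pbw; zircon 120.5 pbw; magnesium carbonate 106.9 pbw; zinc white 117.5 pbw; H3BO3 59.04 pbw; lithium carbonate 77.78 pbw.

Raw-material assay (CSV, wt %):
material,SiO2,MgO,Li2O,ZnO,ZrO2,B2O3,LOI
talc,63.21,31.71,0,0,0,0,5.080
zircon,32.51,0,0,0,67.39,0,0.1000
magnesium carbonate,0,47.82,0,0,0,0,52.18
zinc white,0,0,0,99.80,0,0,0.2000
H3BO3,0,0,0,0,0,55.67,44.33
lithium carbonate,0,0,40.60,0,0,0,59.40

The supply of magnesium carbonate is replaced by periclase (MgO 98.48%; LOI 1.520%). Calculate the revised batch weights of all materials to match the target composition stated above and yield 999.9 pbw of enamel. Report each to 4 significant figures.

Revised batch per 999.9 pbw enamel:
  talc: 681.3 pbw
  zircon: 120.5 pbw
  periclase: 51.91 pbw
  zinc white: 117.5 pbw
  H3BO3: 59.04 pbw
  lithium carbonate: 77.78 pbw
Total batch = 1108 pbw; LOI loss = 108.1 pbw

Values along the way are displayed (rounded to four significant figures) on the page — exact precision is kept in every operation. Each reported number is rounded just once; all derived quantities (totals, yield, LOI, net glass mass, the six compositions) are rebuilt in exact precision starting from the weights per 999.9 pbw of glass, as written in the question or the answer.
Per-oxide target masses for 999.9 pbw enamel:
  SiO2: 46.99% × 999.9 = 469.9 pbw
  MgO: 26.72% × 999.9 = 267.2 pbw
  Li2O: 3.158% × 999.9 = 31.58 pbw
  ZnO: 11.73% × 999.9 = 117.3 pbw
  ZrO2: 8.121% × 999.9 = 81.20 pbw
  B2O3: 3.287% × 999.9 = 32.87 pbw
Mass-balance tally per oxide using the reported weights, against the basis in use (each sum matches its target mass up to rounding of the answer):
  SiO2: 681.3·0.6321 + 120.5·0.3251 = 469.8 pbw (target 469.9 pbw)
  MgO: 681.3·0.3171 + 51.91·0.9848 = 267.2 pbw (target 267.2 pbw)
  Li2O: 77.78·0.4060 = 31.58 pbw (target 31.58 pbw)
  ZnO: 117.5·0.9980 = 117.3 pbw (target 117.3 pbw)
  ZrO2: 120.5·0.6739 = 81.20 pbw (target 81.20 pbw)
  B2O3: 59.04·0.5567 = 32.87 pbw (target 32.87 pbw)
Mass balance on the glass: total charge less LOI = 999.9 pbw (the Σ of target masses is 1000 pbw; with the basis standing at 999.9 pbw — differing by rounding only).
Adding the batch up: Σ batch = 1108 pbw; ignition loss, Σ(batch × LOI) = 108.1 pbw; glass ÷ batch gives a yield of 90.24%.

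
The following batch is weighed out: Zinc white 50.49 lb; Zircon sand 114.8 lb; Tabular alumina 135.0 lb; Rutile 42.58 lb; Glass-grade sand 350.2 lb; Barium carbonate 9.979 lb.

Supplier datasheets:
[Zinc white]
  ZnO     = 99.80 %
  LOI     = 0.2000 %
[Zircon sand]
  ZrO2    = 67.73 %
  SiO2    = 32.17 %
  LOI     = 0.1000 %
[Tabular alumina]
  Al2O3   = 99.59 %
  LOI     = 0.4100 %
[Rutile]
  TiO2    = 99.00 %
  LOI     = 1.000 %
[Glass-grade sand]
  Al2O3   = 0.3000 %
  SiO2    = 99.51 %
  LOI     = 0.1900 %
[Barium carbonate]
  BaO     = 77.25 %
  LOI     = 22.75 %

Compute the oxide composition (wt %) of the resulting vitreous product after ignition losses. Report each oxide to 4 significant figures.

Values along the way are displayed, rounded to 4 significant digits, across the worked steps — all internal work carries exact precision from start to finish — each reported result takes exactly one rounding. All derived quantities are computed starting from the weights per 698.9 lb of glass at full float precision (the six compositions, yield, glass mass, the totals, LOI), exactly as shown in question or answer.
Per-oxide mass from batch:
  ZrO2: 114.8·0.6773 = 77.75 lb
  ZnO: 50.49·0.9980 = 50.39 lb
  TiO2: 42.58·0.9900 = 42.15 lb
  Al2O3: 135.0·0.9959 + 350.2·0.003000 = 135.5 lb
  BaO: 9.979·0.7725 = 7.709 lb
  SiO2: 114.8·0.3217 + 350.2·0.9951 = 385.4 lb
LOI: 50.49·0.002000 + 114.8·0.001000 + 135.0·0.004100 + 42.58·0.01000 + 350.2·0.001900 + 9.979·0.2275 = 4.131 lb
Glass mass = batch − LOI = 703.0 − 4.131 = 698.9 lb (matching Σ of the oxides)
oxide / glass × 100 gives the wt %

Glass mass = 698.9 lb (batch 703.0 − LOI 4.131).
Composition: ZrO2 11.12%, ZnO 7.210%, TiO2 6.031%, Al2O3 19.39%, BaO 1.103%, SiO2 55.14%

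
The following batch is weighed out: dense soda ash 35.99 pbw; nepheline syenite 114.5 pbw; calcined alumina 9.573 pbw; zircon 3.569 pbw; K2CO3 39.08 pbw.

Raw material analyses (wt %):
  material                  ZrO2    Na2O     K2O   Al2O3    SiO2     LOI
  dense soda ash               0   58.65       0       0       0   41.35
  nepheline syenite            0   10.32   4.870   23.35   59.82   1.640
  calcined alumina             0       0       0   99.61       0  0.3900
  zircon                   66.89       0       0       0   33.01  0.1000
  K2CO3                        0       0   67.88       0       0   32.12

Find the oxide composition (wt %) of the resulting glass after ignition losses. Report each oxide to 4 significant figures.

Rounding to 4 significant digits extends to every mid-chain value as displayed; all internal work keeps full precision end to end. Each reported result undergoes a single rounding — the derived quantities (the yield, the totals, ignition loss, the five compositions, net glass mass) are recomputed at full precision starting from the weights at 173.4 pbw of glass, exactly as shown in question or answer.
Oxide-by-oxide delivered mass:
  ZrO2: 3.569·0.6689 = 2.387 pbw
  Na2O: 35.99·0.5865 + 114.5·0.1032 = 32.92 pbw
  K2O: 114.5·0.04870 + 39.08·0.6788 = 32.10 pbw
  Al2O3: 114.5·0.2335 + 9.573·0.9961 = 36.27 pbw
  SiO2: 114.5·0.5982 + 3.569·0.3301 = 69.67 pbw
LOI: 35.99·0.4135 + 114.5·0.01640 + 9.573·0.003900 + 3.569·0.001000 + 39.08·0.3212 = 29.35 pbw
Resulting glass, batch − LOI: 202.7 − 29.35 = 173.4 pbw (= Σ oxide masses)
each wt % is 100 × oxide ÷ glass

Glass mass = 173.4 pbw (batch 202.7 − LOI 29.35).
Composition: ZrO2 1.377%, Na2O 18.99%, K2O 18.52%, Al2O3 20.92%, SiO2 40.19%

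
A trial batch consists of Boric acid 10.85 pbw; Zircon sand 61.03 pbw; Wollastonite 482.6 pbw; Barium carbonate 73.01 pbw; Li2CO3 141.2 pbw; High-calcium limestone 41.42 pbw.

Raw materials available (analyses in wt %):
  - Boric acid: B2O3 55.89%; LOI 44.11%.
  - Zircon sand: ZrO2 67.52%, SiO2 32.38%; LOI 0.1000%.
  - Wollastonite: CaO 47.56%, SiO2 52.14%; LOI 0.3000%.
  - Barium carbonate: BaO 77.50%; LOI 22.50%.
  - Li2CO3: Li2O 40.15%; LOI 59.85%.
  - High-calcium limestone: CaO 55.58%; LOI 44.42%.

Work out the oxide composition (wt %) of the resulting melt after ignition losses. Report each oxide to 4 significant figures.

Glass mass = 684.5 pbw (batch 810.1 − LOI 125.6).
Composition: ZrO2 6.020%, CaO 36.90%, SiO2 39.65%, B2O3 0.8859%, Li2O 8.282%, BaO 8.267%

The whole derivation keeps full float precision from first step to last; rounding to 4 significant digits extends to every intermediate as printed; every reported number takes a single rounding — the derived quantities (totals, LOI, the six compositions, yield, glass mass) are computed from the weighed amounts per 684.5 pbw of glass at full float precision, as given in the problem or answer text.
Mass of each oxide from the mix:
  ZrO2: 61.03·0.6752 = 41.21 pbw
  CaO: 482.6·0.4756 + 41.42·0.5558 = 252.5 pbw
  SiO2: 61.03·0.3238 + 482.6·0.5214 = 271.4 pbw
  B2O3: 10.85·0.5589 = 6.064 pbw
  Li2O: 141.2·0.4015 = 56.69 pbw
  BaO: 73.01·0.7750 = 56.58 pbw
LOI: 10.85·0.4411 + 61.03·0.001000 + 482.6·0.003000 + 73.01·0.2250 + 141.2·0.5985 + 41.42·0.4442 = 125.6 pbw
Glass = total batch minus LOI = 810.1 − 125.6 = 684.5 pbw (matching Σ of the oxides)
each oxide over glass, ×100, is wt %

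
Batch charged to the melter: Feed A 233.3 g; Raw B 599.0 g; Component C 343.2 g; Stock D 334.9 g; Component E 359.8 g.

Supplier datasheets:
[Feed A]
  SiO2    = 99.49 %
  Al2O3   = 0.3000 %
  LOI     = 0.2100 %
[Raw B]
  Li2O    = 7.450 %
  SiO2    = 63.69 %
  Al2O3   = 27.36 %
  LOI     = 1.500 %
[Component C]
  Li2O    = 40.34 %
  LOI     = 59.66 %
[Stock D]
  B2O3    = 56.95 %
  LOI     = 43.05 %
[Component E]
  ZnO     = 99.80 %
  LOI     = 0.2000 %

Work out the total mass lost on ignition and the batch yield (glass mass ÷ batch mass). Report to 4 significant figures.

Full precision is maintained end to end; working values are displayed, rounded to four significant digits, across the worked steps. Every reported number sees exactly one rounding; derived quantities (LOI, the five compositions, the totals, yield, net glass mass) are rebuilt from the batch weights at 1511 g of glass at full float precision, as written in the question or the answer.
Per-material ignition loss:
  Feed A: 233.3 × 0.002100 = 0.4899 g
  Raw B: 599.0 × 0.01500 = 8.985 g
  Component C: 343.2 × 0.5966 = 204.8 g
  Stock D: 334.9 × 0.4305 = 144.2 g
  Component E: 359.8 × 0.002000 = 0.7196 g
Total LOI = 359.1 g
Glass = batch − LOI = 1870 − 359.1 = 1511 g

LOI loss = 359.1 g; glass = 1511 g; yield = 80.80%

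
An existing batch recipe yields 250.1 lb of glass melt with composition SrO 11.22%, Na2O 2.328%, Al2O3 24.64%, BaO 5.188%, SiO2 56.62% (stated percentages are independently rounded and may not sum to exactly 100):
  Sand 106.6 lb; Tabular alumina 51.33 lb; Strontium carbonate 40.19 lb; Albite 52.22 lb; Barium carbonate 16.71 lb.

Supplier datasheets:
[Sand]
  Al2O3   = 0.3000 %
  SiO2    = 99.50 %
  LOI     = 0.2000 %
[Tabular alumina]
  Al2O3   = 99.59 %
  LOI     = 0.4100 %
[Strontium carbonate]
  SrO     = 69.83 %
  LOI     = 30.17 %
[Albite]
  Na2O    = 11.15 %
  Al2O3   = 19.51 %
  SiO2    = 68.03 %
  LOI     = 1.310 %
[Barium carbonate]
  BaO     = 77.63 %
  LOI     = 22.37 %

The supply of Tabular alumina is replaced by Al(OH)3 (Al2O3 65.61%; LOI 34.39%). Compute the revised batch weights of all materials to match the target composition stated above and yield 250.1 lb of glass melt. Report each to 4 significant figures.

Revised batch per 250.1 lb glass melt:
  Sand: 106.6 lb
  Al(OH)3: 77.91 lb
  Strontium carbonate: 40.19 lb
  Albite: 52.22 lb
  Barium carbonate: 16.71 lb
Total batch = 293.6 lb; LOI loss = 43.55 lb

Mid-chain values are shown (rounded to four significant figures) within the worked lines. Every computation keeps full float precision in all steps. A single rounding produces each reported figure. Derived quantities (totals, ignition loss, the five compositions, glass mass, the yield) are recomputed starting from the weights on 250.1 lb of glass at full float precision exactly as shown in the problem or the answer.
The oxide mass targets at 250.1 lb glass melt:
  SrO: 11.22% × 250.1 = 28.06 lb
  Na2O: 2.328% × 250.1 = 5.822 lb
  Al2O3: 24.64% × 250.1 = 61.62 lb
  BaO: 5.188% × 250.1 = 12.98 lb
  SiO2: 56.62% × 250.1 = 141.6 lb
Checking each oxide sum working from each reported weight, per the basis as stated (sum by sum, the targets are met inside rounding margins):
  SrO: 40.19·0.6983 = 28.06 lb (target 28.06 lb)
  Na2O: 52.22·0.1115 = 5.823 lb (target 5.822 lb)
  Al2O3: 106.6·0.003000 + 77.91·0.6561 + 52.22·0.1951 = 61.62 lb (target 61.62 lb)
  BaO: 16.71·0.7763 = 12.97 lb (target 12.98 lb)
  SiO2: 106.6·0.9950 + 52.22·0.6803 = 141.6 lb (target 141.6 lb)
The glass-mass cross-check: batch Σ − ignition loss = 250.1 lb (targets for the oxides total 250.1 lb; with the basis standing at 250.1 lb — differing by rounding only).
Whole-batch sum: Σ batch = 293.6 lb; LOI loss = Σ batch·LOI = 43.55 lb; as yield: glass ÷ batch → 85.17%.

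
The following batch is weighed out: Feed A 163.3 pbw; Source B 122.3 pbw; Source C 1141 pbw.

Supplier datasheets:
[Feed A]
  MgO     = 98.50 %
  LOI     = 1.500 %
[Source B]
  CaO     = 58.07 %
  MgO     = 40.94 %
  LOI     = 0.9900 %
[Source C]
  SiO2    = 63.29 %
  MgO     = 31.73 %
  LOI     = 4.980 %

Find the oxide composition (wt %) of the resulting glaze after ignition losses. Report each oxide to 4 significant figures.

Glass mass = 1366 pbw (batch 1427 − LOI 60.48).
Composition: CaO 5.199%, SiO2 52.86%, MgO 41.94%

Working values are shown, rounded to four significant figures, at each printed step; each numeric step runs at full precision at each step — every reported number is rounded exactly once. All derived quantities (glass mass, three oxide percentages, yield, totals, LOI) are rebuilt in full float precision from the weighed amounts per 1366 pbw of glass as they appear in the question or the answer.
Oxide-by-oxide delivered mass:
  CaO: 122.3·0.5807 = 71.02 pbw
  SiO2: 1141·0.6329 = 722.1 pbw
  MgO: 163.3·0.9850 + 122.3·0.4094 + 1141·0.3173 = 573.0 pbw
LOI: 163.3·0.01500 + 122.3·0.009900 + 1141·0.04980 = 60.48 pbw
Glass = total batch minus LOI = 1427 − 60.48 = 1366 pbw (matching Σ of the oxides)
percent share: oxide ÷ glass, ×100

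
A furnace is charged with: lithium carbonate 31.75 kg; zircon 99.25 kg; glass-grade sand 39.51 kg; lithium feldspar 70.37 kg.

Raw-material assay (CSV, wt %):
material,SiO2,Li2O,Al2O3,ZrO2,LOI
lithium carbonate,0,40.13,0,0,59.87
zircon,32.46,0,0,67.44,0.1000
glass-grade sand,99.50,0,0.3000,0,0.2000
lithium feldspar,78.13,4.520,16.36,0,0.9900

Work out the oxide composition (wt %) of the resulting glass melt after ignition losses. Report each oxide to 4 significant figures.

Full precision is kept through every step. Working values are printed, rounded to four significant figures, alongside each step; every reported value takes a single rounding; all derived quantities (the yield, net glass mass, totals, the four compositions, ignition loss) are recomputed from the weighed amounts at 221.0 kg of glass in full precision precisely as stated by the problem or answer text.
Per-oxide mass from batch:
  SiO2: 99.25·0.3246 + 39.51·0.9950 + 70.37·0.7813 = 126.5 kg
  Li2O: 31.75·0.4013 + 70.37·0.04520 = 15.92 kg
  Al2O3: 39.51·0.003000 + 70.37·0.1636 = 11.63 kg
  ZrO2: 99.25·0.6744 = 66.93 kg
LOI: 31.75·0.5987 + 99.25·0.001000 + 39.51·0.002000 + 70.37·0.009900 = 19.88 kg
Glass mass = batch − LOI = 240.9 − 19.88 = 221.0 kg (the oxide masses sum to this)
wt % = oxide mass / glass mass × 100

Glass mass = 221.0 kg (batch 240.9 − LOI 19.88).
Composition: SiO2 57.24%, Li2O 7.205%, Al2O3 5.263%, ZrO2 30.29%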